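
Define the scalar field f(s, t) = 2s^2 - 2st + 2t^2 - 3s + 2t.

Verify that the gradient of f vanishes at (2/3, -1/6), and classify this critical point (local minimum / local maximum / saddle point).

∇f = (4s - 2t - 3, -2s + 4t + 2); substituting (2/3, -1/6) gives ∇f = (0, 0), so (2/3, -1/6) is indeed a critical point.
The Hessian of f is constant: H = [[4, -2], [-2, 4]].
det(H) = 4·4 − (-2)² = 12.
det(H) > 0 and tr(H) = 8 > 0, so H is positive definite and the point is a local minimum.

local minimum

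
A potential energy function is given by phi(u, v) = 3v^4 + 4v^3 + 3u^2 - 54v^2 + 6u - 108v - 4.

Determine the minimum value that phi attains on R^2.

-466

phi(u,v) separates as P(u) + Q(v) − 4, so its minimum is min P + min Q − 4.
P'(u) = 6u + 6 vanishes at u ∈ {-1}; Q'(v) = 12(v - 3)(v + 1)(v + 3) vanishes at v ∈ {-3, -1, 3}.
Local minima of P (where P''>0): P(-1)=-3. Local minima of Q: Q(-3)=-27, Q(3)=-459.
So the global minimum of phi is P(-1) + Q(3) − 4 = -3 − 459 − 4 = -466, attained at (-1, 3).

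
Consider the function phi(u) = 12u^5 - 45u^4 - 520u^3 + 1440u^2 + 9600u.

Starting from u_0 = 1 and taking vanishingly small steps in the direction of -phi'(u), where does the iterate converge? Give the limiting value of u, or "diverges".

-2

phi'(u) = 60(u - 5)(u - 4)(u + 2)(u + 4), so phi'(1) = 10800.
Gradient descent moves in the -phi' direction, i.e. u is decreasing.
The nearest critical point in that direction is u = -2, where phi'' = 5040 > 0 (a local minimum). The iterate converges there.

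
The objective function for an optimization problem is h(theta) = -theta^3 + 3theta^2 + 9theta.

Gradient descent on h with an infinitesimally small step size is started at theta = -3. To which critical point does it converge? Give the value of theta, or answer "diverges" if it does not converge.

-1

h'(theta) = -3(theta - 3)(theta + 1), so h'(-3) = -36.
Gradient descent moves in the -h' direction, i.e. theta is increasing.
The nearest critical point in that direction is theta = -1, where h'' = 12 > 0 (a local minimum). The iterate converges there.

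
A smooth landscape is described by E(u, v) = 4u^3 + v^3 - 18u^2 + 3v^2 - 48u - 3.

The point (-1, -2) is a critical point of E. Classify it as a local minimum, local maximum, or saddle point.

The mixed partial ∂²E/∂u∂v is 0, so the Hessian at any point is diag(E_uu, E_vv) = diag(12(2u - 3), 6(v + 1)).
At (-1, -2): H = diag(-60, -6).
Both eigenvalues are negative, so H is negative definite: a local maximum.

local maximum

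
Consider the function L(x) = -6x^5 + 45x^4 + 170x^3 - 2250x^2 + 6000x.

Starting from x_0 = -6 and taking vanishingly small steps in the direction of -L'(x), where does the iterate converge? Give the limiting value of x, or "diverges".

L'(x) = -30(x - 5)(x - 4)(x - 2)(x + 5), so L'(-6) = -26400.
Gradient descent moves in the -L' direction, i.e. x is increasing.
The nearest critical point in that direction is x = -5, where L'' = 18900 > 0 (a local minimum). The iterate converges there.

-5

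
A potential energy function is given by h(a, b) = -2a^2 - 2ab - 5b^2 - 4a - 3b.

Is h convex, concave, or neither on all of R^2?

h is quadratic, so its Hessian is the constant matrix H = [[-4, -2], [-2, -10]].
det(H) = 36, tr(H) = -14.
det(H) > 0 and tr(H) < 0, so H is negative definite everywhere: concave.

concave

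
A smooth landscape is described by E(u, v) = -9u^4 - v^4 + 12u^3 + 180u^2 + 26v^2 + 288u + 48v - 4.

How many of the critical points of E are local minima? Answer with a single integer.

1

E separates as a function of u plus a function of v, so ∇E=0 decouples.
∂E/∂u = -36(u - 4)(u + 1)(u + 2) = 0 at u ∈ {-2, -1, 4}; ∂E/∂v = -4(v - 4)(v + 1)(v + 3) = 0 at v ∈ {-3, -1, 4}.
The Hessian is diagonal: diag(E_uu, E_vv). Second derivatives: E_uu(-2)=-216, E_uu(-1)=180, E_uu(4)=-1080; E_vv(-3)=-56, E_vv(-1)=40, E_vv(4)=-140.
Local minima occur where both diagonal entries positive: (-1, -1). Count: 1.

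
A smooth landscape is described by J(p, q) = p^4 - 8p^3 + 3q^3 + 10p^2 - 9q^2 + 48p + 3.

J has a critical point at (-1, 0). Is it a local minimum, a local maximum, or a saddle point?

The mixed partial ∂²J/∂p∂q is 0, so the Hessian at any point is diag(J_pp, J_qq) = diag(4(3p^2 - 12p + 5), 18(q - 1)).
At (-1, 0): H = diag(80, -18).
The eigenvalues have opposite signs, so H is indefinite: a saddle point.

saddle point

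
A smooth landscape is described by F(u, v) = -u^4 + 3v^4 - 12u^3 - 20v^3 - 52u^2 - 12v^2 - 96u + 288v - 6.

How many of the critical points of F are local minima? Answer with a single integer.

F separates as a function of u plus a function of v, so ∇F=0 decouples.
∂F/∂u = -4(u + 2)(u + 3)(u + 4) = 0 at u ∈ {-4, -3, -2}; ∂F/∂v = 12(v - 4)(v - 3)(v + 2) = 0 at v ∈ {-2, 3, 4}.
The Hessian is diagonal: diag(F_uu, F_vv). Second derivatives: F_uu(-4)=-8, F_uu(-3)=4, F_uu(-2)=-8; F_vv(-2)=360, F_vv(3)=-60, F_vv(4)=72.
Local minima occur where both diagonal entries positive: (-3, -2), (-3, 4). Count: 2.

2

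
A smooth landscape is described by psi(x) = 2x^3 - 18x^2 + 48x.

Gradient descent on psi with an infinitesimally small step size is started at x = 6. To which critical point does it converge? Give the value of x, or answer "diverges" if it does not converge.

4

psi'(x) = 6(x - 4)(x - 2), so psi'(6) = 48.
Gradient descent moves in the -psi' direction, i.e. x is decreasing.
The nearest critical point in that direction is x = 4, where psi'' = 12 > 0 (a local minimum). The iterate converges there.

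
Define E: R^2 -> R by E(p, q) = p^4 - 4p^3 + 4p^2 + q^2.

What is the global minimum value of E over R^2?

E(p,q) separates as A(p) + B(q), so its minimum is min A + min B.
A'(p) = 4p(p - 2)(p - 1) vanishes at p ∈ {0, 1, 2}; B'(q) = 2q vanishes at q ∈ {0}.
Local minima of A (where A''>0): A(0)=0, A(2)=0. Local minima of B: B(0)=0.
So the global minimum of E is A(0) + B(0) = 0 + 0 = 0, attained at (0, 0).

0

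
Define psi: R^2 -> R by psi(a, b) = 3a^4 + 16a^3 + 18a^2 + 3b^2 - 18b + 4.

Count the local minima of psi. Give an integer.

2

psi separates as a function of a plus a function of b, so ∇psi=0 decouples.
∂psi/∂a = 12a(a + 1)(a + 3) = 0 at a ∈ {-3, -1, 0}; ∂psi/∂b = 6(b - 3) = 0 at b ∈ {3}.
The Hessian is diagonal: diag(psi_aa, psi_bb). Second derivatives: psi_aa(-3)=72, psi_aa(-1)=-24, psi_aa(0)=36; psi_bb(3)=6.
Local minima occur where both diagonal entries positive: (-3, 3), (0, 3). Count: 2.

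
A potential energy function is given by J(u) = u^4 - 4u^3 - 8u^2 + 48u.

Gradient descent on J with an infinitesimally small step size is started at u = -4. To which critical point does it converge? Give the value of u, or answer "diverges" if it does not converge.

-2

J'(u) = 4(u - 3)(u - 2)(u + 2), so J'(-4) = -336.
Gradient descent moves in the -J' direction, i.e. u is increasing.
The nearest critical point in that direction is u = -2, where J'' = 80 > 0 (a local minimum). The iterate converges there.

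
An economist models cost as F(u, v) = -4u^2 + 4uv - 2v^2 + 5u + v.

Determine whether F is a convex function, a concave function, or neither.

concave

F is quadratic, so its Hessian is the constant matrix H = [[-8, 4], [4, -4]].
det(H) = 16, tr(H) = -12.
det(H) > 0 and tr(H) < 0, so H is negative definite everywhere: concave.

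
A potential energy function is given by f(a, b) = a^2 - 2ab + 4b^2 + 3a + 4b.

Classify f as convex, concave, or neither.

f is quadratic, so its Hessian is the constant matrix H = [[2, -2], [-2, 8]].
det(H) = 12, tr(H) = 10.
det(H) > 0 and tr(H) > 0, so H is positive definite everywhere: convex.

convex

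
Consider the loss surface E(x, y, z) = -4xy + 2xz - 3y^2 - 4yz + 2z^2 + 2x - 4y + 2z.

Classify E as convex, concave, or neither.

neither

E is quadratic, so its Hessian is the constant matrix H = [[0, -4, 2], [-4, -6, -4], [2, -4, 4]].
Leading principal minors: 0, -16, 24.
Neither pattern holds ⇒ H is indefinite ⇒ neither convex nor concave.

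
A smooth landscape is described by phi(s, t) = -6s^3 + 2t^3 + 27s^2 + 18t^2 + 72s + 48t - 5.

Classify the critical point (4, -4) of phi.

local maximum

The mixed partial ∂²phi/∂s∂t is 0, so the Hessian at any point is diag(phi_ss, phi_tt) = diag(18(-2s + 3), 12(t + 3)).
At (4, -4): H = diag(-90, -12).
Both eigenvalues are negative, so H is negative definite: a local maximum.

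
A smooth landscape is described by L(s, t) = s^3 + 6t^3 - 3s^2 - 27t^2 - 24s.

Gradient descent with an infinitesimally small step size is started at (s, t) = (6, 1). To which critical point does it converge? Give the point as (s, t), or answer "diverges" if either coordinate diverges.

L is separable, so gradient descent decouples: s follows -∂L/∂s, t follows -∂L/∂t.
∂L/∂s = 3(s - 4)(s + 2); at s=6 this is 48, so s decreases.
∂L/∂t = 18t(t - 3); at t=1 this is -36, so t increases.
s converges to its nearest critical value 4 (a local min of the s-part); t converges to 3. The iterate converges to (4, 3).

(4, 3)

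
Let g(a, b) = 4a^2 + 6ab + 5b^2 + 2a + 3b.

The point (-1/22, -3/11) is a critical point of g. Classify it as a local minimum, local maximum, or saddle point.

local minimum

The Hessian of g is constant: H = [[8, 6], [6, 10]].
det(H) = 8·10 − 6² = 44.
det(H) > 0 and tr(H) = 18 > 0, so H is positive definite and the point is a local minimum.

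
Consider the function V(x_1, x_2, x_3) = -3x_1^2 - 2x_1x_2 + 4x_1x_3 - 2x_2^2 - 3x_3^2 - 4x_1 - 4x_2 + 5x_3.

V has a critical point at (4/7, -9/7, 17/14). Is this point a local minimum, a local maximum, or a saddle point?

local maximum

The Hessian is constant: H = [[-6, -2, 4], [-2, -4, 0], [4, 0, -6]].
Leading principal minors: Δ₁ = -6, Δ₂ = 20, Δ₃ = -56.
The minors alternate sign starting negative (−, +, −), so H is negative definite: a local maximum.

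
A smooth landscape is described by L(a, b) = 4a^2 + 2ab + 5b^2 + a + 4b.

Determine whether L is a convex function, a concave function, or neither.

L is quadratic, so its Hessian is the constant matrix H = [[8, 2], [2, 10]].
det(H) = 76, tr(H) = 18.
det(H) > 0 and tr(H) > 0, so H is positive definite everywhere: convex.

convex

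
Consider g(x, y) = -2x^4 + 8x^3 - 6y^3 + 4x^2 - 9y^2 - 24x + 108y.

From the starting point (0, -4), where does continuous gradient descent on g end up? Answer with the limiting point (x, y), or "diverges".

(1, -3)

g is separable, so gradient descent decouples: x follows -∂g/∂x, y follows -∂g/∂y.
∂g/∂x = -8(x - 3)(x - 1)(x + 1); at x=0 this is -24, so x increases.
∂g/∂y = -18(y - 2)(y + 3); at y=-4 this is -108, so y increases.
x converges to its nearest critical value 1 (a local min of the x-part); y converges to -3. The iterate converges to (1, -3).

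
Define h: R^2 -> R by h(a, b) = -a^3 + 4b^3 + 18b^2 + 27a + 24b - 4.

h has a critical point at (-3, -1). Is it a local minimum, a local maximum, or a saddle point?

The mixed partial ∂²h/∂a∂b is 0, so the Hessian at any point is diag(h_aa, h_bb) = diag(-6a, 12(2b + 3)).
At (-3, -1): H = diag(18, 12).
Both eigenvalues are positive, so H is positive definite: a local minimum.

local minimum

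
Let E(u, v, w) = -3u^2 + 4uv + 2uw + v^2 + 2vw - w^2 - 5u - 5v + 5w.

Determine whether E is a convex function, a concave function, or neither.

neither

E is quadratic, so its Hessian is the constant matrix H = [[-6, 4, 2], [4, 2, 2], [2, 2, -2]].
Leading principal minors: -6, -28, 104.
Neither pattern holds ⇒ H is indefinite ⇒ neither convex nor concave.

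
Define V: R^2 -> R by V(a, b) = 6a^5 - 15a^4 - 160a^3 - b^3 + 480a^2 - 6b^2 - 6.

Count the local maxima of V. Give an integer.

2

V separates as a function of a plus a function of b, so ∇V=0 decouples.
∂V/∂a = 30a(a - 4)(a - 2)(a + 4) = 0 at a ∈ {-4, 0, 2, 4}; ∂V/∂b = -3b(b + 4) = 0 at b ∈ {-4, 0}.
The Hessian is diagonal: diag(V_aa, V_bb). Second derivatives: V_aa(-4)=-5760, V_aa(0)=960, V_aa(2)=-720, V_aa(4)=1920; V_bb(-4)=12, V_bb(0)=-12.
Local maxima occur where both diagonal entries negative: (-4, 0), (2, 0). Count: 2.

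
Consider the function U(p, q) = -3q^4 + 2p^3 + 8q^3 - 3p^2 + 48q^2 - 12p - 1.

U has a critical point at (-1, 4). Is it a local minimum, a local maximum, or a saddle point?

The mixed partial ∂²U/∂p∂q is 0, so the Hessian at any point is diag(U_pp, U_qq) = diag(6(2p - 1), 12(-3q^2 + 4q + 8)).
At (-1, 4): H = diag(-18, -288).
Both eigenvalues are negative, so H is negative definite: a local maximum.

local maximum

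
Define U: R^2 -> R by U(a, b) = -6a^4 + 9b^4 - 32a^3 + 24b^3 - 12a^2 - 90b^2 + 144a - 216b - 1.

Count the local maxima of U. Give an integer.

2

U separates as a function of a plus a function of b, so ∇U=0 decouples.
∂U/∂a = -24(a - 1)(a + 2)(a + 3) = 0 at a ∈ {-3, -2, 1}; ∂U/∂b = 36(b - 2)(b + 1)(b + 3) = 0 at b ∈ {-3, -1, 2}.
The Hessian is diagonal: diag(U_aa, U_bb). Second derivatives: U_aa(-3)=-96, U_aa(-2)=72, U_aa(1)=-288; U_bb(-3)=360, U_bb(-1)=-216, U_bb(2)=540.
Local maxima occur where both diagonal entries negative: (-3, -1), (1, -1). Count: 2.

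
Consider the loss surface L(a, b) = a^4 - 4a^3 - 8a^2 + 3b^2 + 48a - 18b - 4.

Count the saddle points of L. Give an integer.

1

L separates as a function of a plus a function of b, so ∇L=0 decouples.
∂L/∂a = 4(a - 3)(a - 2)(a + 2) = 0 at a ∈ {-2, 2, 3}; ∂L/∂b = 6(b - 3) = 0 at b ∈ {3}.
The Hessian is diagonal: diag(L_aa, L_bb). Second derivatives: L_aa(-2)=80, L_aa(2)=-16, L_aa(3)=20; L_bb(3)=6.
Saddle points occur where the two diagonal entries have opposite signs: (2, 3). Count: 1.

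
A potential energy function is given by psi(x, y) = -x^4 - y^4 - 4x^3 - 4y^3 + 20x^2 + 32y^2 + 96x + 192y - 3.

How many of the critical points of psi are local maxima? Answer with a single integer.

4

psi separates as a function of x plus a function of y, so ∇psi=0 decouples.
∂psi/∂x = -4(x - 3)(x + 2)(x + 4) = 0 at x ∈ {-4, -2, 3}; ∂psi/∂y = -4(y - 4)(y + 3)(y + 4) = 0 at y ∈ {-4, -3, 4}.
The Hessian is diagonal: diag(psi_xx, psi_yy). Second derivatives: psi_xx(-4)=-56, psi_xx(-2)=40, psi_xx(3)=-140; psi_yy(-4)=-32, psi_yy(-3)=28, psi_yy(4)=-224.
Local maxima occur where both diagonal entries negative: (-4, -4), (-4, 4), (3, -4), (3, 4). Count: 4.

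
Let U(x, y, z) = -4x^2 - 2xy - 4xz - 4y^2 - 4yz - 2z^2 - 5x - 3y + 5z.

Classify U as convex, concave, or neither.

U is quadratic, so its Hessian is the constant matrix H = [[-8, -2, -4], [-2, -8, -4], [-4, -4, -4]].
Leading principal minors: -8, 60, -48.
Signs alternate −, +, − ⇒ H ≺ 0 ⇒ concave.

concave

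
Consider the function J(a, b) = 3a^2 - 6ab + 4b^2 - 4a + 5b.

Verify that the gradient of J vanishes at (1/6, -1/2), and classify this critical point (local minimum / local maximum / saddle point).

∇J = (6a - 6b - 4, -6a + 8b + 5); substituting (1/6, -1/2) gives ∇J = (0, 0), so (1/6, -1/2) is indeed a critical point.
The Hessian of J is constant: H = [[6, -6], [-6, 8]].
det(H) = 6·8 − (-6)² = 12.
det(H) > 0 and tr(H) = 14 > 0, so H is positive definite and the point is a local minimum.

local minimum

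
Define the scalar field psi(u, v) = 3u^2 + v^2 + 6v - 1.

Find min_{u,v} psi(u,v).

psi(u,v) separates as P(u) + Q(v) − 1, so its minimum is min P + min Q − 1.
P'(u) = 6u vanishes at u ∈ {0}; Q'(v) = 2v + 6 vanishes at v ∈ {-3}.
Local minima of P (where P''>0): P(0)=0. Local minima of Q: Q(-3)=-9.
So the global minimum of psi is P(0) + Q(-3) − 1 = 0 − 9 − 1 = -10, attained at (0, -3).

-10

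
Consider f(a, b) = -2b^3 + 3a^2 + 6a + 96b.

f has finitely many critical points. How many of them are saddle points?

f separates as a function of a plus a function of b, so ∇f=0 decouples.
∂f/∂a = 6(a + 1) = 0 at a ∈ {-1}; ∂f/∂b = -6(b - 4)(b + 4) = 0 at b ∈ {-4, 4}.
The Hessian is diagonal: diag(f_aa, f_bb). Second derivatives: f_aa(-1)=6; f_bb(-4)=48, f_bb(4)=-48.
Saddle points occur where the two diagonal entries have opposite signs: (-1, 4). Count: 1.

1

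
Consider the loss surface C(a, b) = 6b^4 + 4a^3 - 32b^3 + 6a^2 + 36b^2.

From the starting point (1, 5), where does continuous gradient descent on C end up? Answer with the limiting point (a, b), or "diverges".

(0, 3)

C is separable, so gradient descent decouples: a follows -∂C/∂a, b follows -∂C/∂b.
∂C/∂a = 12a(a + 1); at a=1 this is 24, so a decreases.
∂C/∂b = 24b(b - 3)(b - 1); at b=5 this is 960, so b decreases.
a converges to its nearest critical value 0 (a local min of the a-part); b converges to 3. The iterate converges to (0, 3).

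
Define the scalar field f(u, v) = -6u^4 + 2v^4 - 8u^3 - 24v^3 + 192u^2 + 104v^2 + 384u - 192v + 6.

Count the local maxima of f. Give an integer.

f separates as a function of u plus a function of v, so ∇f=0 decouples.
∂f/∂u = -24(u - 4)(u + 1)(u + 4) = 0 at u ∈ {-4, -1, 4}; ∂f/∂v = 8(v - 4)(v - 3)(v - 2) = 0 at v ∈ {2, 3, 4}.
The Hessian is diagonal: diag(f_uu, f_vv). Second derivatives: f_uu(-4)=-576, f_uu(-1)=360, f_uu(4)=-960; f_vv(2)=16, f_vv(3)=-8, f_vv(4)=16.
Local maxima occur where both diagonal entries negative: (-4, 3), (4, 3). Count: 2.

2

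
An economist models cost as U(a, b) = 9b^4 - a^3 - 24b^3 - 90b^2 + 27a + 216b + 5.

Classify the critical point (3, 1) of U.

The mixed partial ∂²U/∂a∂b is 0, so the Hessian at any point is diag(U_aa, U_bb) = diag(-6a, 36(3b^2 - 4b - 5)).
At (3, 1): H = diag(-18, -216).
Both eigenvalues are negative, so H is negative definite: a local maximum.

local maximum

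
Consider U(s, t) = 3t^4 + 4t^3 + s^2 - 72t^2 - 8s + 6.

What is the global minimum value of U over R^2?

U(s,t) separates as P(s) + Q(t) + 6, so its minimum is min P + min Q + 6.
P'(s) = 2s - 8 vanishes at s ∈ {4}; Q'(t) = 12t(t - 3)(t + 4) vanishes at t ∈ {-4, 0, 3}.
Local minima of P (where P''>0): P(4)=-16. Local minima of Q: Q(-4)=-640, Q(3)=-297.
So the global minimum of U is P(4) + Q(-4) + 6 = -16 − 640 + 6 = -650, attained at (4, -4).

-650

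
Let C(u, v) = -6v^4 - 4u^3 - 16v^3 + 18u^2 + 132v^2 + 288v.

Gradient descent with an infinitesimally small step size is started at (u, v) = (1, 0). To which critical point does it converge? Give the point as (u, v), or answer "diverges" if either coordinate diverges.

C is separable, so gradient descent decouples: u follows -∂C/∂u, v follows -∂C/∂v.
∂C/∂u = -12u(u - 3); at u=1 this is 24, so u decreases.
∂C/∂v = -24(v - 3)(v + 1)(v + 4); at v=0 this is 288, so v decreases.
u converges to its nearest critical value 0 (a local min of the u-part); v converges to -1. The iterate converges to (0, -1).

(0, -1)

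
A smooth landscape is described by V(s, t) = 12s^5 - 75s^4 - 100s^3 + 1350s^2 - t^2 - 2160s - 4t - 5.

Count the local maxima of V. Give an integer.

2

V separates as a function of s plus a function of t, so ∇V=0 decouples.
∂V/∂s = 60(s - 4)(s - 3)(s - 1)(s + 3) = 0 at s ∈ {-3, 1, 3, 4}; ∂V/∂t = -2(t + 2) = 0 at t ∈ {-2}.
The Hessian is diagonal: diag(V_ss, V_tt). Second derivatives: V_ss(-3)=-10080, V_ss(1)=1440, V_ss(3)=-720, V_ss(4)=1260; V_tt(-2)=-2.
Local maxima occur where both diagonal entries negative: (-3, -2), (3, -2). Count: 2.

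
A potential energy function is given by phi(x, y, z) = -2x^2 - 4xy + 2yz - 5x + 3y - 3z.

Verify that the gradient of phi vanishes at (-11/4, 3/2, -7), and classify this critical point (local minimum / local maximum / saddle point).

saddle point

∇phi = (-4x - 4y - 5, -4x + 2z + 3, 2y - 3); substituting (-11/4, 3/2, -7) gives ∇phi = (0, 0, 0), so (-11/4, 3/2, -7) is indeed a critical point.
The Hessian is constant: H = [[-4, -4, 0], [-4, 0, 2], [0, 2, 0]].
Leading principal minors: Δ₁ = -4, Δ₂ = -16, Δ₃ = 16.
The minors fit neither the all-positive nor the alternating-sign pattern, so H is indefinite: a saddle point.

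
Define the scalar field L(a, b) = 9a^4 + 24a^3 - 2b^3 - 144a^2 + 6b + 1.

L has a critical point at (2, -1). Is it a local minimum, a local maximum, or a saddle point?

The mixed partial ∂²L/∂a∂b is 0, so the Hessian at any point is diag(L_aa, L_bb) = diag(36(3a^2 + 4a - 8), -12b).
At (2, -1): H = diag(432, 12).
Both eigenvalues are positive, so H is positive definite: a local minimum.

local minimum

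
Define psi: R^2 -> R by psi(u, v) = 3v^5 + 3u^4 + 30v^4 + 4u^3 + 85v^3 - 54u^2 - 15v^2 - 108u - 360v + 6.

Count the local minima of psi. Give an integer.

4

psi separates as a function of u plus a function of v, so ∇psi=0 decouples.
∂psi/∂u = 12(u - 3)(u + 1)(u + 3) = 0 at u ∈ {-3, -1, 3}; ∂psi/∂v = 15(v - 1)(v + 2)(v + 3)(v + 4) = 0 at v ∈ {-4, -3, -2, 1}.
The Hessian is diagonal: diag(psi_uu, psi_vv). Second derivatives: psi_uu(-3)=144, psi_uu(-1)=-96, psi_uu(3)=288; psi_vv(-4)=-150, psi_vv(-3)=60, psi_vv(-2)=-90, psi_vv(1)=900.
Local minima occur where both diagonal entries positive: (-3, -3), (-3, 1), (3, -3), (3, 1). Count: 4.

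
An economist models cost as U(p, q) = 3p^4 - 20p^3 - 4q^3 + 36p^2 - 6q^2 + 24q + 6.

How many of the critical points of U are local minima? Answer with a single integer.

U separates as a function of p plus a function of q, so ∇U=0 decouples.
∂U/∂p = 12p(p - 3)(p - 2) = 0 at p ∈ {0, 2, 3}; ∂U/∂q = -12(q - 1)(q + 2) = 0 at q ∈ {-2, 1}.
The Hessian is diagonal: diag(U_pp, U_qq). Second derivatives: U_pp(0)=72, U_pp(2)=-24, U_pp(3)=36; U_qq(-2)=36, U_qq(1)=-36.
Local minima occur where both diagonal entries positive: (0, -2), (3, -2). Count: 2.

2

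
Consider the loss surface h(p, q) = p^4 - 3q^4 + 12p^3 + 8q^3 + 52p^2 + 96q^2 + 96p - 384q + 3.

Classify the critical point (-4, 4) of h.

The mixed partial ∂²h/∂p∂q is 0, so the Hessian at any point is diag(h_pp, h_qq) = diag(4(3p^2 + 18p + 26), 12(-3q^2 + 4q + 16)).
At (-4, 4): H = diag(8, -192).
The eigenvalues have opposite signs, so H is indefinite: a saddle point.

saddle point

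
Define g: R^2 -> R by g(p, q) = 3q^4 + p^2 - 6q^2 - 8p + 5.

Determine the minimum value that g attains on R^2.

g(p,q) separates as A(p) + B(q) + 5, so its minimum is min A + min B + 5.
A'(p) = 2p - 8 vanishes at p ∈ {4}; B'(q) = 12q(q - 1)(q + 1) vanishes at q ∈ {-1, 0, 1}.
Local minima of A (where A''>0): A(4)=-16. Local minima of B: B(-1)=-3, B(1)=-3.
So the global minimum of g is A(4) + B(-1) + 5 = -16 − 3 + 5 = -14, attained at (4, -1).

-14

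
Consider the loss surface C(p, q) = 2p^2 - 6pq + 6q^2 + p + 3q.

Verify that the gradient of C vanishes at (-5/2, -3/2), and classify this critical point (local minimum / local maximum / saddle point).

∇C = (4p - 6q + 1, -6p + 12q + 3); substituting (-5/2, -3/2) gives ∇C = (0, 0), so (-5/2, -3/2) is indeed a critical point.
The Hessian of C is constant: H = [[4, -6], [-6, 12]].
det(H) = 4·12 − (-6)² = 12.
det(H) > 0 and tr(H) = 16 > 0, so H is positive definite and the point is a local minimum.

local minimum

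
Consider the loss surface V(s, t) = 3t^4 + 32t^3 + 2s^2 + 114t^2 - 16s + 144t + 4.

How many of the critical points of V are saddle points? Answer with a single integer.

1

V separates as a function of s plus a function of t, so ∇V=0 decouples.
∂V/∂s = 4(s - 4) = 0 at s ∈ {4}; ∂V/∂t = 12(t + 1)(t + 3)(t + 4) = 0 at t ∈ {-4, -3, -1}.
The Hessian is diagonal: diag(V_ss, V_tt). Second derivatives: V_ss(4)=4; V_tt(-4)=36, V_tt(-3)=-24, V_tt(-1)=72.
Saddle points occur where the two diagonal entries have opposite signs: (4, -3). Count: 1.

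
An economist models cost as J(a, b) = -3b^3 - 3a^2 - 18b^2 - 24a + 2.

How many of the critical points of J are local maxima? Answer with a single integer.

1

J separates as a function of a plus a function of b, so ∇J=0 decouples.
∂J/∂a = -6(a + 4) = 0 at a ∈ {-4}; ∂J/∂b = -9b(b + 4) = 0 at b ∈ {-4, 0}.
The Hessian is diagonal: diag(J_aa, J_bb). Second derivatives: J_aa(-4)=-6; J_bb(-4)=36, J_bb(0)=-36.
Local maxima occur where both diagonal entries negative: (-4, 0). Count: 1.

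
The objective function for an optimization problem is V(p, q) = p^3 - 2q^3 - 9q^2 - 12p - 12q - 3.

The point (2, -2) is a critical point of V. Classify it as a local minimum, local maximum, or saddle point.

local minimum

The mixed partial ∂²V/∂p∂q is 0, so the Hessian at any point is diag(V_pp, V_qq) = diag(6p, -6(2q + 3)).
At (2, -2): H = diag(12, 6).
Both eigenvalues are positive, so H is positive definite: a local minimum.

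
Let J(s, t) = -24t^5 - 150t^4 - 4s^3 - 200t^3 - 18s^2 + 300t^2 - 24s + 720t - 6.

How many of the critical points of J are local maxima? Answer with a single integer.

2

J separates as a function of s plus a function of t, so ∇J=0 decouples.
∂J/∂s = -12(s + 1)(s + 2) = 0 at s ∈ {-2, -1}; ∂J/∂t = -120(t - 1)(t + 1)(t + 2)(t + 3) = 0 at t ∈ {-3, -2, -1, 1}.
The Hessian is diagonal: diag(J_ss, J_tt). Second derivatives: J_ss(-2)=12, J_ss(-1)=-12; J_tt(-3)=960, J_tt(-2)=-360, J_tt(-1)=480, J_tt(1)=-2880.
Local maxima occur where both diagonal entries negative: (-1, -2), (-1, 1). Count: 2.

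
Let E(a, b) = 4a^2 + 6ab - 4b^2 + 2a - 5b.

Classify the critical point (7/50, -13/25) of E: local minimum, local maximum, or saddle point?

saddle point

The Hessian of E is constant: H = [[8, 6], [6, -8]].
det(H) = 8·(-8) − 6² = -100.
Since det(H) < 0, H is indefinite and the critical point is a saddle point.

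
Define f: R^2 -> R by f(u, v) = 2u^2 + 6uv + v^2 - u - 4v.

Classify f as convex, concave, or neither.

neither

f is quadratic, so its Hessian is the constant matrix H = [[4, 6], [6, 2]].
det(H) = -28, tr(H) = 6.
det(H) < 0, so H is indefinite: neither convex nor concave.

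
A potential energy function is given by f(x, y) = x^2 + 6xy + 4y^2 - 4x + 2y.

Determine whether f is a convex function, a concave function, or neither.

f is quadratic, so its Hessian is the constant matrix H = [[2, 6], [6, 8]].
det(H) = -20, tr(H) = 10.
det(H) < 0, so H is indefinite: neither convex nor concave.

neither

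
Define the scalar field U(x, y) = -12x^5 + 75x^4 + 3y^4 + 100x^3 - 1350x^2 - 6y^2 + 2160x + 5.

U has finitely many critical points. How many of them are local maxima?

U separates as a function of x plus a function of y, so ∇U=0 decouples.
∂U/∂x = -60(x - 4)(x - 3)(x - 1)(x + 3) = 0 at x ∈ {-3, 1, 3, 4}; ∂U/∂y = 12y(y - 1)(y + 1) = 0 at y ∈ {-1, 0, 1}.
The Hessian is diagonal: diag(U_xx, U_yy). Second derivatives: U_xx(-3)=10080, U_xx(1)=-1440, U_xx(3)=720, U_xx(4)=-1260; U_yy(-1)=24, U_yy(0)=-12, U_yy(1)=24.
Local maxima occur where both diagonal entries negative: (1, 0), (4, 0). Count: 2.

2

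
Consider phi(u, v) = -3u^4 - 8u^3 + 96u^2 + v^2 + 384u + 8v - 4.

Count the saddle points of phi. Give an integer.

2

phi separates as a function of u plus a function of v, so ∇phi=0 decouples.
∂phi/∂u = -12(u - 4)(u + 2)(u + 4) = 0 at u ∈ {-4, -2, 4}; ∂phi/∂v = 2(v + 4) = 0 at v ∈ {-4}.
The Hessian is diagonal: diag(phi_uu, phi_vv). Second derivatives: phi_uu(-4)=-192, phi_uu(-2)=144, phi_uu(4)=-576; phi_vv(-4)=2.
Saddle points occur where the two diagonal entries have opposite signs: (-4, -4), (4, -4). Count: 2.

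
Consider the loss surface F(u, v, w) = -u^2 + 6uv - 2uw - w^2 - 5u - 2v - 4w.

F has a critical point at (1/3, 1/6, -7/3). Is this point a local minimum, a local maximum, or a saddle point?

saddle point

The Hessian is constant: H = [[-2, 6, -2], [6, 0, 0], [-2, 0, -2]].
Leading principal minors: Δ₁ = -2, Δ₂ = -36, Δ₃ = 72.
The minors fit neither the all-positive nor the alternating-sign pattern, so H is indefinite: a saddle point.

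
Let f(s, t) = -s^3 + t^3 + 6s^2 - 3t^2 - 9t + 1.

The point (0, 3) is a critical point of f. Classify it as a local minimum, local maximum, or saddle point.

The mixed partial ∂²f/∂s∂t is 0, so the Hessian at any point is diag(f_ss, f_tt) = diag(6(-s + 2), 6(t - 1)).
At (0, 3): H = diag(12, 12).
Both eigenvalues are positive, so H is positive definite: a local minimum.

local minimum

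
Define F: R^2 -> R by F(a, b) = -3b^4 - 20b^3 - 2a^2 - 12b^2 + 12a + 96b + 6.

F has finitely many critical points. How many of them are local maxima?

F separates as a function of a plus a function of b, so ∇F=0 decouples.
∂F/∂a = -4(a - 3) = 0 at a ∈ {3}; ∂F/∂b = -12(b - 1)(b + 2)(b + 4) = 0 at b ∈ {-4, -2, 1}.
The Hessian is diagonal: diag(F_aa, F_bb). Second derivatives: F_aa(3)=-4; F_bb(-4)=-120, F_bb(-2)=72, F_bb(1)=-180.
Local maxima occur where both diagonal entries negative: (3, -4), (3, 1). Count: 2.

2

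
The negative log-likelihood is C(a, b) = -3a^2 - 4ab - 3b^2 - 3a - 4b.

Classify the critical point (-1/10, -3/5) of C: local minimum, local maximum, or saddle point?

local maximum

The Hessian of C is constant: H = [[-6, -4], [-4, -6]].
det(H) = (-6)·(-6) − (-4)² = 20.
det(H) > 0 and tr(H) = -12 < 0, so H is negative definite and the point is a local maximum.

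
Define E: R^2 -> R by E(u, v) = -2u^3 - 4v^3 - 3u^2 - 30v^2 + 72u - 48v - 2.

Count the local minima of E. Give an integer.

1

E separates as a function of u plus a function of v, so ∇E=0 decouples.
∂E/∂u = -6(u - 3)(u + 4) = 0 at u ∈ {-4, 3}; ∂E/∂v = -12(v + 1)(v + 4) = 0 at v ∈ {-4, -1}.
The Hessian is diagonal: diag(E_uu, E_vv). Second derivatives: E_uu(-4)=42, E_uu(3)=-42; E_vv(-4)=36, E_vv(-1)=-36.
Local minima occur where both diagonal entries positive: (-4, -4). Count: 1.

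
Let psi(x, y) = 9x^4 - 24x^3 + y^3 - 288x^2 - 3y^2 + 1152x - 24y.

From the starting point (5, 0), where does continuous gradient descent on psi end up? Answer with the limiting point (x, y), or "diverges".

(4, 4)

psi is separable, so gradient descent decouples: x follows -∂psi/∂x, y follows -∂psi/∂y.
∂psi/∂x = 36(x - 4)(x - 2)(x + 4); at x=5 this is 972, so x decreases.
∂psi/∂y = 3(y - 4)(y + 2); at y=0 this is -24, so y increases.
x converges to its nearest critical value 4 (a local min of the x-part); y converges to 4. The iterate converges to (4, 4).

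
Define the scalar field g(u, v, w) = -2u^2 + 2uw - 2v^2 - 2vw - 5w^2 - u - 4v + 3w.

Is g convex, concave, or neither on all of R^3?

g is quadratic, so its Hessian is the constant matrix H = [[-4, 0, 2], [0, -4, -2], [2, -2, -10]].
Leading principal minors: -4, 16, -128.
Signs alternate −, +, − ⇒ H ≺ 0 ⇒ concave.

concave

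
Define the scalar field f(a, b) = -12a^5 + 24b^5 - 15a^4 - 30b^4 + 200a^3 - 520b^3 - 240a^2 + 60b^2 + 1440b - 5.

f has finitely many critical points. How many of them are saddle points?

f separates as a function of a plus a function of b, so ∇f=0 decouples.
∂f/∂a = -60a(a - 2)(a - 1)(a + 4) = 0 at a ∈ {-4, 0, 1, 2}; ∂f/∂b = 120(b - 4)(b - 1)(b + 1)(b + 3) = 0 at b ∈ {-3, -1, 1, 4}.
The Hessian is diagonal: diag(f_aa, f_bb). Second derivatives: f_aa(-4)=7200, f_aa(0)=-480, f_aa(1)=300, f_aa(2)=-720; f_bb(-3)=-6720, f_bb(-1)=2400, f_bb(1)=-2880, f_bb(4)=12600.
Saddle points occur where the two diagonal entries have opposite signs: (-4, -3), (-4, 1), (0, -1), (0, 4), (1, -3), (1, 1), (2, -1), (2, 4). Count: 8.

8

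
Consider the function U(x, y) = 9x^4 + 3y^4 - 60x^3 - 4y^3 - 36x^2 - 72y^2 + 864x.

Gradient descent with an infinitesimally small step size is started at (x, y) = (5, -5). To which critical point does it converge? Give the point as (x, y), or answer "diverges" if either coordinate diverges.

(4, -3)

U is separable, so gradient descent decouples: x follows -∂U/∂x, y follows -∂U/∂y.
∂U/∂x = 36(x - 4)(x - 3)(x + 2); at x=5 this is 504, so x decreases.
∂U/∂y = 12y(y - 4)(y + 3); at y=-5 this is -1080, so y increases.
x converges to its nearest critical value 4 (a local min of the x-part); y converges to -3. The iterate converges to (4, -3).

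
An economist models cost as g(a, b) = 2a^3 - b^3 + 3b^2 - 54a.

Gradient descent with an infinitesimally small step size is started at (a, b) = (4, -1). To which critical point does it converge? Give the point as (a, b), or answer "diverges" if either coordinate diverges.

(3, 0)

g is separable, so gradient descent decouples: a follows -∂g/∂a, b follows -∂g/∂b.
∂g/∂a = 6(a - 3)(a + 3); at a=4 this is 42, so a decreases.
∂g/∂b = -3b(b - 2); at b=-1 this is -9, so b increases.
a converges to its nearest critical value 3 (a local min of the a-part); b converges to 0. The iterate converges to (3, 0).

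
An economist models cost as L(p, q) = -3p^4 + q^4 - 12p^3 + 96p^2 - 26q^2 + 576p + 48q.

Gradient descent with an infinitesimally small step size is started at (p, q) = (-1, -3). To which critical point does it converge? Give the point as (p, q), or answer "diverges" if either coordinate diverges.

(-3, -4)

L is separable, so gradient descent decouples: p follows -∂L/∂p, q follows -∂L/∂q.
∂L/∂p = -12(p - 4)(p + 3)(p + 4); at p=-1 this is 360, so p decreases.
∂L/∂q = 4(q - 3)(q - 1)(q + 4); at q=-3 this is 96, so q decreases.
p converges to its nearest critical value -3 (a local min of the p-part); q converges to -4. The iterate converges to (-3, -4).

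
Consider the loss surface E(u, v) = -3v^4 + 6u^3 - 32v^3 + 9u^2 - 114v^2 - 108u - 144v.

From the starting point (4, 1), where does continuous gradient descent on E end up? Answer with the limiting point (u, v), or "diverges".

E is separable, so gradient descent decouples: u follows -∂E/∂u, v follows -∂E/∂v.
∂E/∂u = 18(u - 2)(u + 3); at u=4 this is 252, so u decreases.
∂E/∂v = -12(v + 1)(v + 3)(v + 4); at v=1 this is -480, so v increases.
The v-coordinate has no critical point in that direction and runs off to infinity.

diverges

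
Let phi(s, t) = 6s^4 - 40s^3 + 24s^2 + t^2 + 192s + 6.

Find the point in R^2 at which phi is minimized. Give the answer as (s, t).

(-1, 0)

phi(s,t) separates as P(s) + Q(t) + 6, so its minimum is min P + min Q + 6.
P'(s) = 24(s - 4)(s - 2)(s + 1) vanishes at s ∈ {-1, 2, 4}; Q'(t) = 2t vanishes at t ∈ {0}.
Local minima of P (where P''>0): P(-1)=-122, P(4)=128. Local minima of Q: Q(0)=0.
So the global minimum of phi is P(-1) + Q(0) + 6 = -122 + 0 + 6 = -116, attained at (-1, 0).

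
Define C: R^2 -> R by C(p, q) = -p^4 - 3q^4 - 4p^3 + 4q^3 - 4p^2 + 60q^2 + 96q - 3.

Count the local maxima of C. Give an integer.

4

C separates as a function of p plus a function of q, so ∇C=0 decouples.
∂C/∂p = -4p(p + 1)(p + 2) = 0 at p ∈ {-2, -1, 0}; ∂C/∂q = -12(q - 4)(q + 1)(q + 2) = 0 at q ∈ {-2, -1, 4}.
The Hessian is diagonal: diag(C_pp, C_qq). Second derivatives: C_pp(-2)=-8, C_pp(-1)=4, C_pp(0)=-8; C_qq(-2)=-72, C_qq(-1)=60, C_qq(4)=-360.
Local maxima occur where both diagonal entries negative: (-2, -2), (-2, 4), (0, -2), (0, 4). Count: 4.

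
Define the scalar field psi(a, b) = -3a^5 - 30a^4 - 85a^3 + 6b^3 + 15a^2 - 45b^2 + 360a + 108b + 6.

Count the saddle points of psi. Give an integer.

4

psi separates as a function of a plus a function of b, so ∇psi=0 decouples.
∂psi/∂a = -15(a - 1)(a + 2)(a + 3)(a + 4) = 0 at a ∈ {-4, -3, -2, 1}; ∂psi/∂b = 18(b - 3)(b - 2) = 0 at b ∈ {2, 3}.
The Hessian is diagonal: diag(psi_aa, psi_bb). Second derivatives: psi_aa(-4)=150, psi_aa(-3)=-60, psi_aa(-2)=90, psi_aa(1)=-900; psi_bb(2)=-18, psi_bb(3)=18.
Saddle points occur where the two diagonal entries have opposite signs: (-4, 2), (-3, 3), (-2, 2), (1, 3). Count: 4.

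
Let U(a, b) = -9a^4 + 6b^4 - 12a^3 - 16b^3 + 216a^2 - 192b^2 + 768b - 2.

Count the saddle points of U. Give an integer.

U separates as a function of a plus a function of b, so ∇U=0 decouples.
∂U/∂a = -36a(a - 3)(a + 4) = 0 at a ∈ {-4, 0, 3}; ∂U/∂b = 24(b - 4)(b - 2)(b + 4) = 0 at b ∈ {-4, 2, 4}.
The Hessian is diagonal: diag(U_aa, U_bb). Second derivatives: U_aa(-4)=-1008, U_aa(0)=432, U_aa(3)=-756; U_bb(-4)=1152, U_bb(2)=-288, U_bb(4)=384.
Saddle points occur where the two diagonal entries have opposite signs: (-4, -4), (-4, 4), (0, 2), (3, -4), (3, 4). Count: 5.

5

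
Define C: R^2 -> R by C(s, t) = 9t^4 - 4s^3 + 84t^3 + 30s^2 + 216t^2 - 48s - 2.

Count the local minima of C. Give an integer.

C separates as a function of s plus a function of t, so ∇C=0 decouples.
∂C/∂s = -12(s - 4)(s - 1) = 0 at s ∈ {1, 4}; ∂C/∂t = 36t(t + 3)(t + 4) = 0 at t ∈ {-4, -3, 0}.
The Hessian is diagonal: diag(C_ss, C_tt). Second derivatives: C_ss(1)=36, C_ss(4)=-36; C_tt(-4)=144, C_tt(-3)=-108, C_tt(0)=432.
Local minima occur where both diagonal entries positive: (1, -4), (1, 0). Count: 2.

2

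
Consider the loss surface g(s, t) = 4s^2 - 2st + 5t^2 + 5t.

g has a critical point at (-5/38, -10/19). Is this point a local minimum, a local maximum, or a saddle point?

The Hessian of g is constant: H = [[8, -2], [-2, 10]].
det(H) = 8·10 − (-2)² = 76.
det(H) > 0 and tr(H) = 18 > 0, so H is positive definite and the point is a local minimum.

local minimum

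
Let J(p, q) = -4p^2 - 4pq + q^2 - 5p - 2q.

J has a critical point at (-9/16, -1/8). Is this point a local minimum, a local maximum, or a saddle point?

saddle point

The Hessian of J is constant: H = [[-8, -4], [-4, 2]].
det(H) = (-8)·2 − (-4)² = -32.
Since det(H) < 0, H is indefinite and the critical point is a saddle point.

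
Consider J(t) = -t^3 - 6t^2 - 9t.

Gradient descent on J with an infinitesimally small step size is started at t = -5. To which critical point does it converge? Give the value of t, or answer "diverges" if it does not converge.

-3

J'(t) = -3(t + 1)(t + 3), so J'(-5) = -24.
Gradient descent moves in the -J' direction, i.e. t is increasing.
The nearest critical point in that direction is t = -3, where J'' = 6 > 0 (a local minimum). The iterate converges there.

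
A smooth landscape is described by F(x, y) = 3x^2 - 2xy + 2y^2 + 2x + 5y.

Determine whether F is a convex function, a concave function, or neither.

F is quadratic, so its Hessian is the constant matrix H = [[6, -2], [-2, 4]].
det(H) = 20, tr(H) = 10.
det(H) > 0 and tr(H) > 0, so H is positive definite everywhere: convex.

convex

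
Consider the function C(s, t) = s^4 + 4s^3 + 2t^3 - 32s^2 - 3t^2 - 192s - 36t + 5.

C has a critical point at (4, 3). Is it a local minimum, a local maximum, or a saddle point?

The mixed partial ∂²C/∂s∂t is 0, so the Hessian at any point is diag(C_ss, C_tt) = diag(4(3s^2 + 6s - 16), 6(2t - 1)).
At (4, 3): H = diag(224, 30).
Both eigenvalues are positive, so H is positive definite: a local minimum.

local minimum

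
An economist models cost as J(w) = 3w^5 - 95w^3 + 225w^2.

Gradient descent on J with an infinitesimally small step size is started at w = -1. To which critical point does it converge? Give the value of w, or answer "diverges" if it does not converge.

0

J'(w) = 15w(w - 3)(w - 2)(w + 5), so J'(-1) = -720.
Gradient descent moves in the -J' direction, i.e. w is increasing.
The nearest critical point in that direction is w = 0, where J'' = 450 > 0 (a local minimum). The iterate converges there.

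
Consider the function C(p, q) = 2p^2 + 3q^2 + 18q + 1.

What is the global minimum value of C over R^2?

C(p,q) separates as A(p) + B(q) + 1, so its minimum is min A + min B + 1.
A'(p) = 4p vanishes at p ∈ {0}; B'(q) = 6q + 18 vanishes at q ∈ {-3}.
Local minima of A (where A''>0): A(0)=0. Local minima of B: B(-3)=-27.
So the global minimum of C is A(0) + B(-3) + 1 = 0 − 27 + 1 = -26, attained at (0, -3).

-26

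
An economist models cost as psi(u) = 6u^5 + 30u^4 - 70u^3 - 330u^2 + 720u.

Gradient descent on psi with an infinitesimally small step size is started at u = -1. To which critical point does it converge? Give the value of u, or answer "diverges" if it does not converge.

psi'(u) = 30(u - 2)(u - 1)(u + 3)(u + 4), so psi'(-1) = 1080.
Gradient descent moves in the -psi' direction, i.e. u is decreasing.
The nearest critical point in that direction is u = -3, where psi'' = 600 > 0 (a local minimum). The iterate converges there.

-3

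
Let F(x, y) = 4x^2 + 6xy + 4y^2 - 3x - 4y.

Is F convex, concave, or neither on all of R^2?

F is quadratic, so its Hessian is the constant matrix H = [[8, 6], [6, 8]].
det(H) = 28, tr(H) = 16.
det(H) > 0 and tr(H) > 0, so H is positive definite everywhere: convex.

convex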